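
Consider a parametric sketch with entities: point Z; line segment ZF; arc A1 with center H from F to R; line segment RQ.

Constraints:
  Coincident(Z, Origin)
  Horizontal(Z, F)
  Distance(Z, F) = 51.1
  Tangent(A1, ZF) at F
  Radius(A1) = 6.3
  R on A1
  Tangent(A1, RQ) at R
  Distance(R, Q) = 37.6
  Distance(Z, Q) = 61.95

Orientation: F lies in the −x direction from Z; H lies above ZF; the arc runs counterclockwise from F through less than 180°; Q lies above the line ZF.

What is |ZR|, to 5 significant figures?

45.221

Z is at the origin; ZF is horizontal with |ZF| = 51.1 and F on the −x side, so F = (-51.100, 0.0000). Tangency of A1 to ZF means the radius HF is perpendicular to ZF, so H = F + (0, 6.3) = (-51.100, 6.3000). Since HR ⟂ RQ (tangency), |HQ| = √(6.3² + 37.6²) = 38.124 regardless of where R sits on A1. So Q lies on both circle(Z, 61.95) and circle(H, 38.124); the above-ZF intersection is Q = (-43.877, 43.734). R is the foot of the tangent from Q: R = (-44.802, 6.1450).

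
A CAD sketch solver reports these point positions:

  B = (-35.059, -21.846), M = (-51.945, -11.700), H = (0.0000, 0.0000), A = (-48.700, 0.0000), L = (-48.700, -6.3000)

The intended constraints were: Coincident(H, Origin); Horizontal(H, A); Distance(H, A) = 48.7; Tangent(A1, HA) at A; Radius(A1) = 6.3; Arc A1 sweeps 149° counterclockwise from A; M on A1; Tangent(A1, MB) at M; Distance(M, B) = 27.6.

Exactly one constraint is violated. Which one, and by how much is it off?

Distance(M, B) = 27.6 — off by 7.90.

H = (0.00, 0.00) ✓; H.y = 0.00, A.y = 0.00 ✓; |HA| = 48.70 ✓; ∠(LA, AH) = 90.00° ✓; |LA| = 6.300 ✓; bearing(L→M) − bearing(L→A) = 149.0° ✓; |LM| = 6.300 ✓; ∠(LM, MB) = 90.00° ✓; |MB| = 19.70 ✗.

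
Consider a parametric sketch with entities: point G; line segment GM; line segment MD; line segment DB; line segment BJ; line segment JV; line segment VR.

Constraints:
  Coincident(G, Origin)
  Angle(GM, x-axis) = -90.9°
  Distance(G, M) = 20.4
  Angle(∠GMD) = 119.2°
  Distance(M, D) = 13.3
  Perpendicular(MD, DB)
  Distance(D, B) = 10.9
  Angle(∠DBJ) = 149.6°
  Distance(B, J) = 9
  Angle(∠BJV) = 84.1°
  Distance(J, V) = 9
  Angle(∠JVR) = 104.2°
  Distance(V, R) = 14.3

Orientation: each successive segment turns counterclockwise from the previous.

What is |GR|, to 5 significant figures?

24.437

G is at the origin; GM runs at -90.9° with length 20.4, so M = (-0.32043, -20.397). ∠GMD = 119.2° gives MD at -30.100° from the x-axis; with |MD| = 13.3, D = (11.186, -27.068). MD ⟂ DB, so DB runs at 59.900°; with |DB| = 10.9, B = (16.653, -17.637). ∠DBJ = 149.6° gives BJ at 90.300° from the x-axis; with |BJ| = 9.0, J = (16.605, -8.6375). ∠BJV = 84.1° gives JV at -173.80° from the x-axis; with |JV| = 9.0, V = (7.6581, -9.6095). ∠JVR = 104.2° gives VR at -98.000° from the x-axis; with |VR| = 14.3, R = (5.6679, -23.770). Then |GR| = |R − G| = 24.437.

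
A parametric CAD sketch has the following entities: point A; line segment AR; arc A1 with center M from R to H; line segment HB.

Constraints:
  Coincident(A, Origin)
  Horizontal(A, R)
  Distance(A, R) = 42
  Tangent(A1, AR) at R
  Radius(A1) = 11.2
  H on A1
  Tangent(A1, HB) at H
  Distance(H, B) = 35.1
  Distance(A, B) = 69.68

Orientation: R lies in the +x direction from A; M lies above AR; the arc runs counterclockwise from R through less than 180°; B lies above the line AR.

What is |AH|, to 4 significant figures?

54.46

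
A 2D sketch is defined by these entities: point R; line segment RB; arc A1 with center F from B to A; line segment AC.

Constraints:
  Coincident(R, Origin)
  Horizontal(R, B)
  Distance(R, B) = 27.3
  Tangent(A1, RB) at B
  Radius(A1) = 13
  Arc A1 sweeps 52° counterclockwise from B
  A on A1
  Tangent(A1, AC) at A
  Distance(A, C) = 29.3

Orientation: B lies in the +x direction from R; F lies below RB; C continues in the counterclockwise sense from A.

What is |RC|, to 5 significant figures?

28.102

R is at the origin; R and B share the same y with |RB| = 27.3 and B on the +x side, so B = (27.300, 0.0000). A1 meets RB tangentially, so FB is at right angles to RB, so F = B + (0, -13) = (27.300, -13.000). On A1, B sits at bearing 90° from F; a 52° counterclockwise sweep puts A at bearing 142°, so A = F + 13.0·(cos 142°, sin 142°) = (17.056, -4.9964). Tangency of A1 to AC means the radius FA is perpendicular to AC, so AC runs along (−sin 142°, cos 142°); with |AC| = 29.3, C = (-0.98302, -28.085). Then |RC| = |C − R| = 28.102.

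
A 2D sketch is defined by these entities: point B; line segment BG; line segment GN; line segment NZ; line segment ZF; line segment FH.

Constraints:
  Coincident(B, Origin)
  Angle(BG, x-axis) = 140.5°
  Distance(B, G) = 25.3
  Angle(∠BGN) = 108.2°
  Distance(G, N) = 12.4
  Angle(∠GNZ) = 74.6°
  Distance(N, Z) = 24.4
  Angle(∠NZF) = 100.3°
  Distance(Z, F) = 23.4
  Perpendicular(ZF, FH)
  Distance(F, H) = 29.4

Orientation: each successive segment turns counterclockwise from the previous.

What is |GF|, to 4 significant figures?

27.61

B is at the origin; BG runs at 140.5° with length 25.3, so G = (-19.52, 16.09). ∠BGN = 108.2° gives GN at -147.7° from the x-axis; with |GN| = 12.4, N = (-30.00, 9.467). ∠GNZ = 74.6° gives NZ at -42.30° from the x-axis; with |NZ| = 24.4, Z = (-11.96, -6.955). ∠NZF = 100.3° gives ZF at 37.40° from the x-axis; with |ZF| = 23.4, F = (6.633, 7.258). Then |GF| = |F − G| = 27.61.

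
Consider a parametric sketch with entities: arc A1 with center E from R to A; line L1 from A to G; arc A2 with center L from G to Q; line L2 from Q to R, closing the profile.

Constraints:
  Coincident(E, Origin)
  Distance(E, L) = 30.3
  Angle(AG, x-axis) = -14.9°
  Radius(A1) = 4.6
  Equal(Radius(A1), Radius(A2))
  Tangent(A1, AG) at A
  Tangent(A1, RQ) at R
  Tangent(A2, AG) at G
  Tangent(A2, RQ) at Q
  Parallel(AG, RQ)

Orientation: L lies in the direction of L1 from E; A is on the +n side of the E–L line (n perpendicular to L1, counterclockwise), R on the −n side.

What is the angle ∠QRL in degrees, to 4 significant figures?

8.632°

Tangency of A1 to both parallel lines with radius 4.6 puts A and R at E ± 4.6·n: A = (1.183, 4.445), R = (-1.183, -4.445). Equal radii place G and Q the same way about L: G = L + 4.6·n = (30.46, -3.346), Q = L − 4.6·n = (28.10, -12.24). Then cos ∠QRL = RQ·RL / (|RQ||RL|), giving 8.632°.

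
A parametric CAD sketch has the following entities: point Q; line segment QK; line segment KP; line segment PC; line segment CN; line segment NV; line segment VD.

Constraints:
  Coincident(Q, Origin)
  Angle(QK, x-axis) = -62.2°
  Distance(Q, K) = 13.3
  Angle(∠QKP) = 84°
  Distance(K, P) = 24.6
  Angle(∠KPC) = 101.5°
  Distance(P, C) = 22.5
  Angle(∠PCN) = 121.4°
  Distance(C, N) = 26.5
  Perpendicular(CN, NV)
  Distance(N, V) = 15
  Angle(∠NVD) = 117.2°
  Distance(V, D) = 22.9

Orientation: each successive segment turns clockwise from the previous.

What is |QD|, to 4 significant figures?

8.152

The perpendicularity gives NV at right angles to CN, so NV runs at -25.30°; with |NV| = 15.0, V = (-4.105, 15.45). ∠NVD = 117.2° gives VD at -88.10° from the x-axis; with |VD| = 22.9, D = (-3.345, -7.435). Then |QD| = |D − Q| = 8.152.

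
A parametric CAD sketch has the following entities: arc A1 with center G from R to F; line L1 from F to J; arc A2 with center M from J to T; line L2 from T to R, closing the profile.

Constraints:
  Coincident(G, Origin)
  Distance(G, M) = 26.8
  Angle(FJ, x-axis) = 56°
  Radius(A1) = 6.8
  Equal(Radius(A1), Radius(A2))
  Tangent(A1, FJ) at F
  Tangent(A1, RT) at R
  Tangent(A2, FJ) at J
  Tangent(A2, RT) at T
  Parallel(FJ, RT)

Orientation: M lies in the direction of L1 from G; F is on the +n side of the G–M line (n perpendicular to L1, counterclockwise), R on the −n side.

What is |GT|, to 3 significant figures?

27.6

Tangency of A1 to both parallel lines with radius 6.8 puts F and R at G ± 6.8·n: F = (-5.64, 3.80), R = (5.64, -3.80). Equal radii place J and T the same way about M: J = M + 6.8·n = (9.35, 26.0), T = M − 6.8·n = (20.6, 18.4). Then |GT| = |T − G| = 27.6.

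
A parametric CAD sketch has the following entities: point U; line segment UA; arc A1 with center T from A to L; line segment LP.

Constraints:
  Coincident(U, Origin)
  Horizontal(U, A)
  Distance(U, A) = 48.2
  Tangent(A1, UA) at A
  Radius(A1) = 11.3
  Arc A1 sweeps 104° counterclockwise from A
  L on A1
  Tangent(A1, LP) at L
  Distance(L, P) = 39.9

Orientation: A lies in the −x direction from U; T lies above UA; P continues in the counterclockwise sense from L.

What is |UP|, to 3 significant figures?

70.6

U is at the origin; U and A share the same y with |UA| = 48.2 and A on the −x side, so A = (-48.2, 0.00). Since A1 is tangent to UA there, TA ⟂ UA, so T = A + (0, 11.3) = (-48.2, 11.3). On A1, A sits at bearing -90° from T; a 104° counterclockwise sweep puts L at bearing 14°, so L = T + 11.3·(cos 14°, sin 14°) = (-37.2, 14.0). A1 meets LP tangentially, so TL is at right angles to LP, so LP runs along (−sin 14°, cos 14°); with |LP| = 39.9, P = (-46.9, 52.7). Then |UP| = |P − U| = 70.6.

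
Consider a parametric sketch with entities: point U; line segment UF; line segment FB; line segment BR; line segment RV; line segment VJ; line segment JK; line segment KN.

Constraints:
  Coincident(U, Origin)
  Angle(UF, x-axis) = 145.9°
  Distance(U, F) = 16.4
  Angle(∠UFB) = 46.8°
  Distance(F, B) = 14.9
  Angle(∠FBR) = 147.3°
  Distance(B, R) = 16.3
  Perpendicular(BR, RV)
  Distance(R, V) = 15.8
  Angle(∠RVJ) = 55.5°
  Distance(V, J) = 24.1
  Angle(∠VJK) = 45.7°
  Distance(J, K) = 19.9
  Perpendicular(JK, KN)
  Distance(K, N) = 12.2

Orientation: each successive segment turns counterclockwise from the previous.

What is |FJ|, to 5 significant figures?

10.742

BR is perpendicular to RV, so RV runs at 41.800°; with |RV| = 15.8, V = (11.419, -7.1380). ∠RVJ = 55.5° gives VJ at 166.30° from the x-axis; with |VJ| = 24.1, J = (-11.995, -1.4302). Then |FJ| = |J − F| = 10.742.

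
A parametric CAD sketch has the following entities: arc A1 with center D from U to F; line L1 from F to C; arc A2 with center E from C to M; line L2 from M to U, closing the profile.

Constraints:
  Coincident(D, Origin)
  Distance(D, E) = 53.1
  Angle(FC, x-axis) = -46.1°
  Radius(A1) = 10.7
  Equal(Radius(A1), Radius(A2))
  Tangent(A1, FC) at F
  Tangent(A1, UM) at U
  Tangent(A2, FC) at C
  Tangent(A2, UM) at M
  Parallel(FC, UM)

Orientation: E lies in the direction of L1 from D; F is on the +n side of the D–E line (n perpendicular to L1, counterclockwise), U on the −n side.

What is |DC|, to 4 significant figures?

54.17

The slot axis is L1's direction at -46.1°, so u = (cos -46.1°, sin -46.1°) = (0.6934, -0.7206) and n = (−sin -46.1°, cos -46.1°) = (0.7206, 0.6934). D is at the origin and E lies 53.1 along u from D, so E = 53.1·u = (36.82, -38.26). Tangency of A1 to both parallel lines with radius 10.7 puts F and U at D ± 10.7·n: F = (7.710, 7.419), U = (-7.710, -7.419). Equal radii place C and M the same way about E: C = E + 10.7·n = (44.53, -30.84), M = E − 10.7·n = (29.11, -45.68). Then |DC| = |C − D| = 54.17.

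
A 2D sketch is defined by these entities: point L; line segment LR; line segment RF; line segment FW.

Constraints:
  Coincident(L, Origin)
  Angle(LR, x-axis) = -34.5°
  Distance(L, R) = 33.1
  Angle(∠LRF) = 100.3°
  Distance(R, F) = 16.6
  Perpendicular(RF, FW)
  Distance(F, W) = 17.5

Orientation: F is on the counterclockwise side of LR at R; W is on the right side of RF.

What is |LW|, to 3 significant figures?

54.9

∠LRF = 100.3°, so RF runs at -34.5° + (180° − 100.3°) = 45.2° from the x-axis; with |RF| = 16.6, F = R + 16.6·(cos 45.2°, sin 45.2°) = (39.0, -6.97). The perpendicularity gives FW at right angles to RF; with |FW| = 17.5 on the right of RF, W = F + 17.5·(0.710, -0.705) = (51.4, -19.3). Then |LW| = |W − L| = 54.9.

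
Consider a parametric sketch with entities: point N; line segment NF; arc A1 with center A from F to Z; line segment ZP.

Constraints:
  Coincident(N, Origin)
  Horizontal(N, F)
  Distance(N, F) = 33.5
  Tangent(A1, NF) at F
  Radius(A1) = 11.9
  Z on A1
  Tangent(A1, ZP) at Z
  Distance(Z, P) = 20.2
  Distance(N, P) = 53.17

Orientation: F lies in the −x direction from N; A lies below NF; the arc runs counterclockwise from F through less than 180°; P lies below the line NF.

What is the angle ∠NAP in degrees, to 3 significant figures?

127°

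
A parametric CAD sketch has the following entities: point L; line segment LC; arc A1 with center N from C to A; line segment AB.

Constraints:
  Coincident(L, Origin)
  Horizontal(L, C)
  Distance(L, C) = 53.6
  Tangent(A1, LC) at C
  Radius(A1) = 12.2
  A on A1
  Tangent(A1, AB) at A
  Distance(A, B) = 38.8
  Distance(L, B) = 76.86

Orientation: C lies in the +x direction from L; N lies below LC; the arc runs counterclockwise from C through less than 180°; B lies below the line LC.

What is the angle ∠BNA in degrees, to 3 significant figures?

72.5°

Checks: ∠(NC, CL) = 90.00° ✓; |NC| = 12.20 ✓; |NA| = 12.20 ✓; ∠(NA, AB) = 90.00° ✓; |AB| = 38.80 ✓; |LB| = 76.86 ✓.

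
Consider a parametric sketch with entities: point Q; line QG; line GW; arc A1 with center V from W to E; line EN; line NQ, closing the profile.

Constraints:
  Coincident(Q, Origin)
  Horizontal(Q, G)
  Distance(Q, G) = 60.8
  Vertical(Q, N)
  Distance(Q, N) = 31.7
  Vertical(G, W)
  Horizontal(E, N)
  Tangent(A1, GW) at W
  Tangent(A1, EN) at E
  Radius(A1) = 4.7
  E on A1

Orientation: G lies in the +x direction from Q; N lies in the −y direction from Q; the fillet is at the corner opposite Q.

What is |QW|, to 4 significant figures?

66.53

The virtual corner opposite Q is at (60.80, -31.70). The tangent condition forces VW to be normal to GW and A1 meets EN tangentially, so VE is at right angles to EN, with radius 4.7, so the center V sits 4.7 in from both sides at V = (56.10, -27.00). That places the tangent points at W = (60.80, -27.00) on GW and E = (56.10, -31.70) on EN. Then |QW| = |W − Q| = 66.53.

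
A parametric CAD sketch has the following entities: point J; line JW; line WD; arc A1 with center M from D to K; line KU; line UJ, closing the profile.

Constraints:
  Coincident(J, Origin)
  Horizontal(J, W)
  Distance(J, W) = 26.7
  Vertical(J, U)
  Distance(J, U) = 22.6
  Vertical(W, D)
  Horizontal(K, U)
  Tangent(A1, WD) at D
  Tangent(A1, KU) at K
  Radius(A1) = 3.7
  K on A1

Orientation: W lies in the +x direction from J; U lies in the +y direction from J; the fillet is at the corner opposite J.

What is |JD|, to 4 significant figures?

32.71

The virtual corner opposite J is at (26.70, 22.60). Since A1 is tangent to WD there, MD ⟂ WD and A1 meets KU tangentially, so MK is at right angles to KU, with radius 3.7, so the center M sits 3.7 in from both sides at M = (23.00, 18.90). That places the tangent points at D = (26.70, 18.90) on WD and K = (23.00, 22.60) on KU. Then |JD| = |D − J| = 32.71.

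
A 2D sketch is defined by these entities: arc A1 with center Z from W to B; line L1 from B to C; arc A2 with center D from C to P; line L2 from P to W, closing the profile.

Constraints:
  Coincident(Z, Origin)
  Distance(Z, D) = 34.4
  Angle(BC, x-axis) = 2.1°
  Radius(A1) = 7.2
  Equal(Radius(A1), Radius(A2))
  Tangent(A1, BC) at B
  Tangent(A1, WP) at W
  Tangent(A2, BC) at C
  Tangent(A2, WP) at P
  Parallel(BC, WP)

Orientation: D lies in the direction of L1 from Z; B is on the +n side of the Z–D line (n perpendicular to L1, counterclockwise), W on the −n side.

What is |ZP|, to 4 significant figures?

35.15

Tangency of A1 to both parallel lines with radius 7.2 puts B and W at Z ± 7.2·n: B = (-0.2638, 7.195), W = (0.2638, -7.195). Equal radii place C and P the same way about D: C = D + 7.2·n = (34.11, 8.456), P = D − 7.2·n = (34.64, -5.935). Then |ZP| = |P − Z| = 35.15.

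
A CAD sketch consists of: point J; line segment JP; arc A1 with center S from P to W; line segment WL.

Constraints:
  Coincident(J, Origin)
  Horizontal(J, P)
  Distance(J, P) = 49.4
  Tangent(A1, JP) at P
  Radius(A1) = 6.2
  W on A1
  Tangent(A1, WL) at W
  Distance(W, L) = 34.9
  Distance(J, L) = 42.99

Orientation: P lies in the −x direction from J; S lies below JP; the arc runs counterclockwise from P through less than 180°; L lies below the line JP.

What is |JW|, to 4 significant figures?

54.53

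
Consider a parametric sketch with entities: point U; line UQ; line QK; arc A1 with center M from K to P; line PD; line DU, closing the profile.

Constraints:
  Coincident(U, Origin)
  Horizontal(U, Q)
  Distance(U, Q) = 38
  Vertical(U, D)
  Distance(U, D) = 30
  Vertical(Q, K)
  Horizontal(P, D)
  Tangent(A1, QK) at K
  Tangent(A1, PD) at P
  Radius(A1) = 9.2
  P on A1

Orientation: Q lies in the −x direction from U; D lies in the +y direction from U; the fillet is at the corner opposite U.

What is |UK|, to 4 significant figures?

43.32

U is at the origin; UQ is horizontal with |UQ| = 38.0 and Q on the −x side, so Q = (-38.00, 0.000). UD is vertical with |UD| = 30.0 and D on the +y side, so D = (0.000, 30.00). The virtual corner opposite U is at (-38.00, 30.00). Since A1 is tangent to QK there, MK ⟂ QK and A1 meets PD tangentially, so MP is at right angles to PD, with radius 9.2, so the center M sits 9.2 in from both sides at M = (-28.80, 20.80). That places the tangent points at K = (-38.00, 20.80) on QK and P = (-28.80, 30.00) on PD. Then |UK| = |K − U| = 43.32.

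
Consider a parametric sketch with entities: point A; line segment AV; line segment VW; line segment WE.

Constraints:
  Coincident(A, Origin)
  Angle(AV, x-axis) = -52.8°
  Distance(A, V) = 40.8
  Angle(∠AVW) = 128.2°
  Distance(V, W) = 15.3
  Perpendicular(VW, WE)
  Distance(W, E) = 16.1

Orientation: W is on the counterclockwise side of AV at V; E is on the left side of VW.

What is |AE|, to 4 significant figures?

43.56

A is at the origin; AV runs at -52.8° with length 40.8, so V = 40.8·(cos -52.8°, sin -52.8°) = (24.67, -32.50). ∠AVW = 128.2°, so VW runs at -52.8° + (180° − 128.2°) = -1.000° from the x-axis; with |VW| = 15.3, W = V + 15.3·(cos -1.000°, sin -1.000°) = (39.97, -32.77). VW ⟂ WE; with |WE| = 16.1 on the left of VW, E = W + 16.1·(0.01745, 0.9998) = (40.25, -16.67). Then |AE| = |E − A| = 43.56.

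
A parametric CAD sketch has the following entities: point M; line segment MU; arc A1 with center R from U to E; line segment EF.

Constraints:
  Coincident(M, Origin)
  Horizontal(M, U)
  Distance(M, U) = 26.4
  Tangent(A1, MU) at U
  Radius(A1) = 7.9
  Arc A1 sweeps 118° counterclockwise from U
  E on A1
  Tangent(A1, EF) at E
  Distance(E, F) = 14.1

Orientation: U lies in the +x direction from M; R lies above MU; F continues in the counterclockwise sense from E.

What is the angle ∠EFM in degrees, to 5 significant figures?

76.039°

M is at the origin; MU is horizontal with |MU| = 26.4 and U on the +x side, so U = (26.400, 0.0000). Tangency of A1 to MU means the radius RU is perpendicular to MU, so R = U + (0, 7.9) = (26.400, 7.9000). On A1, U sits at bearing -90° from R; a 118° counterclockwise sweep puts E at bearing 28°, so E = R + 7.9·(cos 28°, sin 28°) = (33.375, 11.609). Since A1 is tangent to EF there, RE ⟂ EF, so EF runs along (−sin 28°, cos 28°); with |EF| = 14.1, F = (26.756, 24.058). Then cos ∠EFM = FE·FM / (|FE||FM|), giving 76.039°.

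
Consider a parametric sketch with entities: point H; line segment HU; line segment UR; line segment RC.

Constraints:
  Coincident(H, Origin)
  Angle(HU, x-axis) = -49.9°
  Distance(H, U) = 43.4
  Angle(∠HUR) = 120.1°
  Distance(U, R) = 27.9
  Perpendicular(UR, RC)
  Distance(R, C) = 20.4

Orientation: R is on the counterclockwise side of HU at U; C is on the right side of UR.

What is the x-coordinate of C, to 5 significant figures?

58.974

H is at the origin; HU runs at -49.9° with length 43.4, so U = 43.4·(cos -49.9°, sin -49.9°) = (27.955, -33.198). ∠HUR = 120.1°, so UR runs at -49.9° + (180° − 120.1°) = 10.000° from the x-axis; with |UR| = 27.9, R = U + 27.9·(cos 10.000°, sin 10.000°) = (55.431, -28.353). The perpendicularity gives RC at right angles to UR; with |RC| = 20.4 on the right of UR, C = R + 20.4·(0.17365, -0.98481) = (58.974, -48.443). So C.x = 58.974.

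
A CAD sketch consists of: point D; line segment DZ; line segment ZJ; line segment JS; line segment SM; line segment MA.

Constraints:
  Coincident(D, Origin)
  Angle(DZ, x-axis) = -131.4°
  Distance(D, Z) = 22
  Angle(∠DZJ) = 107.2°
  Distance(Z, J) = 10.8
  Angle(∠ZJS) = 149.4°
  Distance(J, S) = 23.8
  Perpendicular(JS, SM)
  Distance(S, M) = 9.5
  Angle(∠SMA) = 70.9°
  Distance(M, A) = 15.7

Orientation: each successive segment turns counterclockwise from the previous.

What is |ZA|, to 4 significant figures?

18.30

JS is perpendicular to SM, so SM runs at 62.00°; with |SM| = 9.5, M = (16.55, -28.51). ∠SMA = 70.9° gives MA at 171.1° from the x-axis; with |MA| = 15.7, A = (1.041, -26.08). Then |ZA| = |A − Z| = 18.30.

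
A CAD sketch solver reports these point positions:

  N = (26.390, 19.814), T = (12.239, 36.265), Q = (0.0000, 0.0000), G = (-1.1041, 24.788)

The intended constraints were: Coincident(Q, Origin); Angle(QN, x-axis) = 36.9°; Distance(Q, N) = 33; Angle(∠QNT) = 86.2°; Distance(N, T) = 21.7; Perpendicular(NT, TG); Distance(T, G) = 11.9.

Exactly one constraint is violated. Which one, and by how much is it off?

Distance(T, G) = 11.9 — off by 5.70.

Q = (0.00, 0.00) ✓; QN at 36.90° ✓; |QN| = 33.00 ✓; ∠QNT = 86.20° ✓; |NT| = 21.70 ✓; ∠(NT, TG) = 90.00° ✓; |TG| = 17.60 ✗.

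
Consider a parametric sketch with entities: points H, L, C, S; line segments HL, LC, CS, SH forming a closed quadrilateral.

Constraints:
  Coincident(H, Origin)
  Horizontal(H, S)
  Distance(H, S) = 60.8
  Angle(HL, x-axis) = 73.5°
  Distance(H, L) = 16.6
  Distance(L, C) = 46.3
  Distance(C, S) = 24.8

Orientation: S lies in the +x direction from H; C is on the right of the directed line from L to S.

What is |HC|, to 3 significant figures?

42.5

Checks: H = (0.00, 0.00) ✓; |LC| = 46.30 ✓; |CS| = 24.80 ✓.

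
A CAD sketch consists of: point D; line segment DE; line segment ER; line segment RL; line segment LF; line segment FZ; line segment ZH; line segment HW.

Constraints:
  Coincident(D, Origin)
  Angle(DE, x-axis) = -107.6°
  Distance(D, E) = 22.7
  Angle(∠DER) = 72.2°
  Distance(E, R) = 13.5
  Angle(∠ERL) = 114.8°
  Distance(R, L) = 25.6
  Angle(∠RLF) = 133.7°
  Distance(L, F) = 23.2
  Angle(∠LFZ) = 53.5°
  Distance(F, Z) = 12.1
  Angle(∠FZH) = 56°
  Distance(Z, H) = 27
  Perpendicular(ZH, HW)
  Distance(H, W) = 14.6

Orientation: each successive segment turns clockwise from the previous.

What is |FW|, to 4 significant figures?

20.74

D is at the origin; DE runs at -107.6° with length 22.7, so E = (-6.864, -21.64). ∠DER = 72.2° gives ER at 144.6° from the x-axis; with |ER| = 13.5, R = (-17.87, -13.82). ∠ERL = 114.8° gives RL at 79.40° from the x-axis; with |RL| = 25.6, L = (-13.16, 11.35). ∠RLF = 133.7° gives LF at 33.10° from the x-axis; with |LF| = 23.2, F = (6.276, 24.02). ∠LFZ = 53.5° gives FZ at -93.40° from the x-axis; with |FZ| = 12.1, Z = (5.559, 11.94). ∠FZH = 56.0° gives ZH at 142.6° from the x-axis; with |ZH| = 27.0, H = (-15.89, 28.34). ZH is perpendicular to HW, so HW runs at 52.60°; with |HW| = 14.6, W = (-7.023, 39.93). Then |FW| = |W − F| = 20.74.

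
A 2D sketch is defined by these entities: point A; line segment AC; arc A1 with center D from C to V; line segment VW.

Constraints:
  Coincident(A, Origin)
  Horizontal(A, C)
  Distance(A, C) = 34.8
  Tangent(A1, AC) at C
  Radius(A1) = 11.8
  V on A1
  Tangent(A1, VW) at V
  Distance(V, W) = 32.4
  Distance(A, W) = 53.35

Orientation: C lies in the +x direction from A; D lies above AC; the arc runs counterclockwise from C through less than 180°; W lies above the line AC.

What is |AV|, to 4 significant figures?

48.31

Checks: |DV| = 11.80 ✓; ∠(DV, VW) = 90.00° ✓; |VW| = 32.40 ✓; |AW| = 53.35 ✓.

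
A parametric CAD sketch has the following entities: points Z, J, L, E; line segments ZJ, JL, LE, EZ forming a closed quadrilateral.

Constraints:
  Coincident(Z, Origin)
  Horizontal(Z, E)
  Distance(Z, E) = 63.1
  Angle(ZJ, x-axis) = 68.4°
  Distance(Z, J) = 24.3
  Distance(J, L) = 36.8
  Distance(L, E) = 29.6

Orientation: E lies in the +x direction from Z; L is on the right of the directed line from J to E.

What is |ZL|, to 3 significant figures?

34.1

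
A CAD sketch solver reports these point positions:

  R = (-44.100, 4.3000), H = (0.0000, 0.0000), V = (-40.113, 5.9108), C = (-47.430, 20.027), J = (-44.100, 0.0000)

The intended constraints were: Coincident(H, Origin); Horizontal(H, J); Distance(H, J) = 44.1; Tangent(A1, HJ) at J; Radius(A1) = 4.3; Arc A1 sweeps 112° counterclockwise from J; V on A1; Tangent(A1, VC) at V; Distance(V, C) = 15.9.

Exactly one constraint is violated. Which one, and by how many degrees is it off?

Tangent(A1, VC) at V — off by 5.40°.

H = (0.00, 0.00) ✓; H.y = 0.00, J.y = 0.00 ✓; |HJ| = 44.10 ✓; ∠(RJ, JH) = 90.00° ✓; |RJ| = 4.300 ✓; bearing(R→V) − bearing(R→J) = 112.0° ✓; |RV| = 4.300 ✓; ∠(RV, VC) = 84.60° ✗; |VC| = 15.90 ✓.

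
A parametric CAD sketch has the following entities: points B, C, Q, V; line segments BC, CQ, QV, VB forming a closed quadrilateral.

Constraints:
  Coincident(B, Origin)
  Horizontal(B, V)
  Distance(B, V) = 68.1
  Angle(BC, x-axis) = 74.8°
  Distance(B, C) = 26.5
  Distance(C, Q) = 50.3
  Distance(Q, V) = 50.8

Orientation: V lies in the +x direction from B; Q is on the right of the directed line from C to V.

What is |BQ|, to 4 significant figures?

31.63

Checks: |CQ| = 50.30 ✓; |QV| = 50.80 ✓.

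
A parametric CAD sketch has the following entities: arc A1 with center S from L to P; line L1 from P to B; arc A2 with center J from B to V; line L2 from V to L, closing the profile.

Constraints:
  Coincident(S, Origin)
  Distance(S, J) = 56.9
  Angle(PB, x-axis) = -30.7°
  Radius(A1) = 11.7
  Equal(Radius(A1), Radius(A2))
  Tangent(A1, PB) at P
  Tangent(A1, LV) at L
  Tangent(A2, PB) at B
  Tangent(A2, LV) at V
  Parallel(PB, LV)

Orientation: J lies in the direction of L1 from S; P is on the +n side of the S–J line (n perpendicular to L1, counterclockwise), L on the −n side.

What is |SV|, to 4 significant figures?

58.09

The slot axis is L1's direction at -30.7°, so u = (cos -30.7°, sin -30.7°) = (0.8599, -0.5105) and n = (−sin -30.7°, cos -30.7°) = (0.5105, 0.8599). S is at the origin and J lies 56.9 along u from S, so J = 56.9·u = (48.93, -29.05). Tangency of A1 to both parallel lines with radius 11.7 puts P and L at S ± 11.7·n: P = (5.973, 10.06), L = (-5.973, -10.06). Equal radii place B and V the same way about J: B = J + 11.7·n = (54.90, -18.99), V = J − 11.7·n = (42.95, -39.11). Then |SV| = |V − S| = 58.09.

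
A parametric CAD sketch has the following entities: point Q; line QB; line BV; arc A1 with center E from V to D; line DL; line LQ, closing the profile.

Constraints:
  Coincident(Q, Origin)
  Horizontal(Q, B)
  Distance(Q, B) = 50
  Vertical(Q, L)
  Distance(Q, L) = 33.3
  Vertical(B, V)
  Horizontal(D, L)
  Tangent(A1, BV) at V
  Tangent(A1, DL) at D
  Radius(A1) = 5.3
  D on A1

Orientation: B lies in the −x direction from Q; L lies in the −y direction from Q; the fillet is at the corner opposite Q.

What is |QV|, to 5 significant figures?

57.306

Q is at the origin; Q and B share the same y with |QB| = 50.0 and B on the −x side, so B = (-50.000, 0.0000). Q and L share the same x with |QL| = 33.3 and L on the −y side, so L = (0.0000, -33.300). The virtual corner opposite Q is at (-50.000, -33.300). The tangent condition forces EV to be normal to BV and tangency of A1 to DL means the radius ED is perpendicular to DL, with radius 5.3, so the center E sits 5.3 in from both sides at E = (-44.700, -28.000). That places the tangent points at V = (-50.000, -28.000) on BV and D = (-44.700, -33.300) on DL. Then |QV| = |V − Q| = 57.306.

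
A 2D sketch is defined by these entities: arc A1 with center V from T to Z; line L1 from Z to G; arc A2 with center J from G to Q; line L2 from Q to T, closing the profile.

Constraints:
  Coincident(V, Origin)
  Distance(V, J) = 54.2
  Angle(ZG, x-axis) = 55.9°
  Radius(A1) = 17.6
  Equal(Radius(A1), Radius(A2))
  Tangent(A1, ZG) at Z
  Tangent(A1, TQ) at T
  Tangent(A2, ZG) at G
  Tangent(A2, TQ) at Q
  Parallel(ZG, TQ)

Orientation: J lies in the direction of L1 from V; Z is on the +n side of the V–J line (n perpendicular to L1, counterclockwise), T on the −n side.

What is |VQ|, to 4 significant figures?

56.99

The slot axis is L1's direction at 55.9°, so u = (cos 55.9°, sin 55.9°) = (0.5606, 0.8281) and n = (−sin 55.9°, cos 55.9°) = (-0.8281, 0.5606). V is at the origin and J lies 54.2 along u from V, so J = 54.2·u = (30.39, 44.88). Tangency of A1 to both parallel lines with radius 17.6 puts Z and T at V ± 17.6·n: Z = (-14.57, 9.867), T = (14.57, -9.867). Equal radii place G and Q the same way about J: G = J + 17.6·n = (15.81, 54.75), Q = J − 17.6·n = (44.96, 35.01). Then |VQ| = |Q − V| = 56.99.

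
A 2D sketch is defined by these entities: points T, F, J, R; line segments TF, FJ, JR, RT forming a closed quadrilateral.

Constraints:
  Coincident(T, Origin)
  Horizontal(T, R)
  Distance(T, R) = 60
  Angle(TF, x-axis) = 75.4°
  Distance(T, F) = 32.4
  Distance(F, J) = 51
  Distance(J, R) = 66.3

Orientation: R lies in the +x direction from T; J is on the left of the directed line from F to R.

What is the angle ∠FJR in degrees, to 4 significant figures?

60.53°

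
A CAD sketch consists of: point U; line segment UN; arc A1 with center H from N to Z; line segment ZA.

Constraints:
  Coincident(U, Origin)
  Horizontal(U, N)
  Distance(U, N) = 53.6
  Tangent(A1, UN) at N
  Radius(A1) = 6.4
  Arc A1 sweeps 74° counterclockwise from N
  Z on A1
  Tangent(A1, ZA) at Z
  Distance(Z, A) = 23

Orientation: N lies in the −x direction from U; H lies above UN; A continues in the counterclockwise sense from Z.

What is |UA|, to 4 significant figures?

49.04

U is at the origin; U and N share the same y with |UN| = 53.6 and N on the −x side, so N = (-53.60, 0.000). Since A1 is tangent to UN there, HN ⟂ UN, so H = N + (0, 6.4) = (-53.60, 6.400). On A1, N sits at bearing -90° from H; a 74° counterclockwise sweep puts Z at bearing -16°, so Z = H + 6.4·(cos -16°, sin -16°) = (-47.45, 4.636). The tangent condition forces HZ to be normal to ZA, so ZA runs along (−sin -16°, cos -16°); with |ZA| = 23.0, A = (-41.11, 26.74). Then |UA| = |A − U| = 49.04.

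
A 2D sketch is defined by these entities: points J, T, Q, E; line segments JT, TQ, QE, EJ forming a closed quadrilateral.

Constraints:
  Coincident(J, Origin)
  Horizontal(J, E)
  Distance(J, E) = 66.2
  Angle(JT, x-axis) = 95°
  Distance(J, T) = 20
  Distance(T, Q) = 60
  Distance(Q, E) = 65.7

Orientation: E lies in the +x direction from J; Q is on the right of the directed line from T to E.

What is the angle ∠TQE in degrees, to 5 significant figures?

68.392°

Checks: |TQ| = 60.00 ✓; |QE| = 65.70 ✓.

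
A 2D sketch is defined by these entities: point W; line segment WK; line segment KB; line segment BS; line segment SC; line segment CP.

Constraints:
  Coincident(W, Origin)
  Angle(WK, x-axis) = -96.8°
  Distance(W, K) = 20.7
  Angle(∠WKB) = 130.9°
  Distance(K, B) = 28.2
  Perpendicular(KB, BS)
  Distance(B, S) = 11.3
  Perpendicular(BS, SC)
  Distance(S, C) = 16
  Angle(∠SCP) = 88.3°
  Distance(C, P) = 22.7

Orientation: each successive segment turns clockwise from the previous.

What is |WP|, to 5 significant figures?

37.806

W is at the origin; WK runs at -96.8° with length 20.7, so K = (-2.4510, -20.554). ∠WKB = 130.9° gives KB at -145.90° from the x-axis; with |KB| = 28.2, B = (-25.802, -36.364). KB is perpendicular to BS, so BS runs at 124.10°; with |BS| = 11.3, S = (-32.137, -27.007). BS is perpendicular to SC, so SC runs at 34.100°; with |SC| = 16.0, C = (-18.889, -18.037). ∠SCP = 88.3° gives CP at -57.600° from the x-axis; with |CP| = 22.7, P = (-6.7253, -37.203). Then |WP| = |P − W| = 37.806.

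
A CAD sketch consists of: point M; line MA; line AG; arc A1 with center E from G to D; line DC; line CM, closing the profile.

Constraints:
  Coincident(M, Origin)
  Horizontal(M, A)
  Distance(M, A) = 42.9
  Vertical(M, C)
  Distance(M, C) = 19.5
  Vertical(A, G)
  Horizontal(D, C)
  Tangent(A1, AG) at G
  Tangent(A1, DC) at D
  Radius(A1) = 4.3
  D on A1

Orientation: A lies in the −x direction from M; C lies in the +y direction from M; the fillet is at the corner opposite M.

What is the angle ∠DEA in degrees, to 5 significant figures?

164.20°

The virtual corner opposite M is at (-42.900, 19.500). Since A1 is tangent to AG there, EG ⟂ AG and the tangent condition forces ED to be normal to DC, with radius 4.3, so the center E sits 4.3 in from both sides at E = (-38.600, 15.200). That places the tangent points at G = (-42.900, 15.200) on AG and D = (-38.600, 19.500) on DC. Then cos ∠DEA = ED·EA / (|ED||EA|), giving 164.20°.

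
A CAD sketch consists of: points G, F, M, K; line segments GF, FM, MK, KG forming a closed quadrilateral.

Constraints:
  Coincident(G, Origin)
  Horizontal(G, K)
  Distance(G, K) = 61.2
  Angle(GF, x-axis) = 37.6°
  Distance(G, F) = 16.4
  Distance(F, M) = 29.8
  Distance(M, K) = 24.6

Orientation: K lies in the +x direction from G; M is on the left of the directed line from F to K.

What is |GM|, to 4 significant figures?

45.06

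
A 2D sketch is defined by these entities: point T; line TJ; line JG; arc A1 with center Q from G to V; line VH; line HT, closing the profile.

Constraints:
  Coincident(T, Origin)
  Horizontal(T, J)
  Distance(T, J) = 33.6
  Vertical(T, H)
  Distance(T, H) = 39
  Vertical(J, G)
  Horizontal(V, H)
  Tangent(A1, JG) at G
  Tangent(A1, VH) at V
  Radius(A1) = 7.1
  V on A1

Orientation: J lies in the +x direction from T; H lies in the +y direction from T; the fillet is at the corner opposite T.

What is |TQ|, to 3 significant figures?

41.5

T is at the origin; T and J share the same y with |TJ| = 33.6 and J on the +x side, so J = (33.6, 0.00). T and H share the same x with |TH| = 39.0 and H on the +y side, so H = (0.00, 39.0). The virtual corner opposite T is at (33.6, 39.0). The tangent condition forces QG to be normal to JG and A1 meets VH tangentially, so QV is at right angles to VH, with radius 7.1, so the center Q sits 7.1 in from both sides at Q = (26.5, 31.9). Then |TQ| = |Q − T| = 41.5.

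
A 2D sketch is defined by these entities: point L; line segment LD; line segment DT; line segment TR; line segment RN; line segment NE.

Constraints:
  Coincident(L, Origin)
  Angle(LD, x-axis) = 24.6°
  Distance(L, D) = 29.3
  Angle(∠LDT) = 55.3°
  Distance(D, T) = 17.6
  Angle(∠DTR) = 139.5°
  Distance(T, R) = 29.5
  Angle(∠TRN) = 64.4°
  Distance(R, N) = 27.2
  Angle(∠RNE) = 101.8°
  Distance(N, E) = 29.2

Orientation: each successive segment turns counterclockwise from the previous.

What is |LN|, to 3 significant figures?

6.28

L is at the origin; LD runs at 24.6° with length 29.3, so D = (26.6, 12.2). ∠LDT = 55.3° gives DT at 149° from the x-axis; with |DT| = 17.6, T = (11.5, 21.2). ∠DTR = 139.5° gives TR at -170° from the x-axis; with |TR| = 29.5, R = (-17.6, 16.2). ∠TRN = 64.4° gives RN at -54.6° from the x-axis; with |RN| = 27.2, N = (-1.81, -6.01). Then |LN| = |N − L| = 6.28.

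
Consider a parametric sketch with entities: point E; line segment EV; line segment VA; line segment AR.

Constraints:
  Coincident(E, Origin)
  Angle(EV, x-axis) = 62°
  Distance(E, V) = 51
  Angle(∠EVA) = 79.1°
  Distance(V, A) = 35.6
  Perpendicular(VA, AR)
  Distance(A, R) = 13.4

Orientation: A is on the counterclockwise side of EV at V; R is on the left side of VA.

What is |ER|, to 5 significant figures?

44.935

E is at the origin; EV runs at 62.0° with length 51.0, so V = 51.0·(cos 62.0°, sin 62.0°) = (23.943, 45.030). ∠EVA = 79.1°, so VA runs at 62.0° + (180° − 79.1°) = 162.90° from the x-axis; with |VA| = 35.6, A = V + 35.6·(cos 162.90°, sin 162.90°) = (-10.083, 55.498). The perpendicularity gives AR at right angles to VA; with |AR| = 13.4 on the left of VA, R = A + 13.4·(-0.29404, -0.95579) = (-14.023, 42.691). Then |ER| = |R − E| = 44.935.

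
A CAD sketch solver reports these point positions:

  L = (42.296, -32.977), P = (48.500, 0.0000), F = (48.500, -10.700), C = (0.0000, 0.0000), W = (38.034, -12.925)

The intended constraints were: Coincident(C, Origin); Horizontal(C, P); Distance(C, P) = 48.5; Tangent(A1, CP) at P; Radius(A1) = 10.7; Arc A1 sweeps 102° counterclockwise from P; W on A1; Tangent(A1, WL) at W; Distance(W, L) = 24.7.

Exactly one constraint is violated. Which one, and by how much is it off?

Distance(W, L) = 24.7 — off by 4.20.

C = (0.00, 0.00) ✓; C.y = 0.00, P.y = 0.00 ✓; |CP| = 48.50 ✓; ∠(FP, PC) = 90.00° ✓; |FP| = 10.70 ✓; bearing(F→W) − bearing(F→P) = 102.0° ✓; |FW| = 10.70 ✓; ∠(FW, WL) = 90.00° ✓; |WL| = 20.50 ✗.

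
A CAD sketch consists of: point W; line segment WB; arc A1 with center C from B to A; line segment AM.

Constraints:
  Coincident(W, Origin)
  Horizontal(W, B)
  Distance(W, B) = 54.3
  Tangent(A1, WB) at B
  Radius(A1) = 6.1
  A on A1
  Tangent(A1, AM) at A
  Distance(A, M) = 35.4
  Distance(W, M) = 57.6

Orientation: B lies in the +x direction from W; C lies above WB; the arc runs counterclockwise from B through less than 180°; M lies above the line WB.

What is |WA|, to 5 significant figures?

60.269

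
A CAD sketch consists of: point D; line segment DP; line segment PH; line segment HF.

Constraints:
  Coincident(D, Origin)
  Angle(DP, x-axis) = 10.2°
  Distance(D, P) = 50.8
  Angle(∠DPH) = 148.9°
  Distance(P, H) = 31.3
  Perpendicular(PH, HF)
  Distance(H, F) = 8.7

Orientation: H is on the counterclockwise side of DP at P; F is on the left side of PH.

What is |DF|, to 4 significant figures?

76.83

∠DPH = 148.9°, so PH runs at 10.2° + (180° − 148.9°) = 41.30° from the x-axis; with |PH| = 31.3, H = P + 31.3·(cos 41.30°, sin 41.30°) = (73.51, 29.65). The perpendicularity gives HF at right angles to PH; with |HF| = 8.7 on the left of PH, F = H + 8.7·(-0.6600, 0.7513) = (67.77, 36.19). Then |DF| = |F − D| = 76.83.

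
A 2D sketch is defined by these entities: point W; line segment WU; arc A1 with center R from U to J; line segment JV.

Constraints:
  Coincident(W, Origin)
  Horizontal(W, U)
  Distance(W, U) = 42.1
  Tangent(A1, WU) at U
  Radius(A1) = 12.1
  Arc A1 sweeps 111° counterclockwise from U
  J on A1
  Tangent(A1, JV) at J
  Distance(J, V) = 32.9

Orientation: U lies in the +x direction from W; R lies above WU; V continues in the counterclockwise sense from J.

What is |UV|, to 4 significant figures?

47.15

On A1, U sits at bearing -90° from R; a 111° counterclockwise sweep puts J at bearing 21°, so J = R + 12.1·(cos 21°, sin 21°) = (53.40, 16.44). Tangency of A1 to JV means the radius RJ is perpendicular to JV, so JV runs along (−sin 21°, cos 21°); with |JV| = 32.9, V = (41.61, 47.15). Then |UV| = |V − U| = 47.15.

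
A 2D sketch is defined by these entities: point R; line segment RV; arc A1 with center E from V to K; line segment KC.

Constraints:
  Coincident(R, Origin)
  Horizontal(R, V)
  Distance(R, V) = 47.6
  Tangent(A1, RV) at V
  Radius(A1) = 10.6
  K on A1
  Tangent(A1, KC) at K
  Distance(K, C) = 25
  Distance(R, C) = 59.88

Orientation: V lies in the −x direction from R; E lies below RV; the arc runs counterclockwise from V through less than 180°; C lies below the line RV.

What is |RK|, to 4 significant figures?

59.15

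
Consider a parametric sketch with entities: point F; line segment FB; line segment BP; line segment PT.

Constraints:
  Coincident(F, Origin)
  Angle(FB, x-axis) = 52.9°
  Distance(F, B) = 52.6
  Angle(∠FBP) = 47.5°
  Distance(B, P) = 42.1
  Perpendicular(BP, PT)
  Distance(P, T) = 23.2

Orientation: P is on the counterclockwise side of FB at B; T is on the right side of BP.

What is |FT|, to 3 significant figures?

62.3

F is at the origin; FB runs at 52.9° with length 52.6, so B = 52.6·(cos 52.9°, sin 52.9°) = (31.7, 42.0). ∠FBP = 47.5°, so BP runs at 52.9° + (180° − 47.5°) = 185° from the x-axis; with |BP| = 42.1, P = B + 42.1·(cos 185°, sin 185°) = (-10.2, 38.0). BP ⟂ PT; with |PT| = 23.2 on the right of BP, T = P + 23.2·(-0.0941, 0.996) = (-12.4, 61.1). Then |FT| = |T − F| = 62.3.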